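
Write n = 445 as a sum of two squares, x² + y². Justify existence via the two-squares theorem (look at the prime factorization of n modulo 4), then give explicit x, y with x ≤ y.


Step 1: Factor n = 445 = 5 · 89.
Step 2: Check the mod-4 condition on each prime factor: 5 ≡ 1 (mod 4), exponent 1; 89 ≡ 1 (mod 4), exponent 1.
All primes ≡ 3 (mod 4) appear to even exponent (or don't appear), so by the two-squares theorem n IS expressible as a sum of two squares.
Step 3: Build a representation. Here n = 5 · 89 is a product of primes ≡ 1 (mod 4). Each prime p ≡ 1 (mod 4) is itself a sum of two squares; find a² by testing p − a² for a perfect square:
  5: 5 − 1² = 4 = 2² ⇒ 5 = 1² + 2².
  89: 89 − 1² = 88, 89 − 2² = 85, 89 − 3² = 80, 89 − 4² = 73, 89 − 5² = 64 = 8² ⇒ 89 = 5² + 8².
  Combine using the Brahmagupta–Fibonacci identity (a² + b²)(c² + d²) = (ac − bd)² + (ad + bc)² = (ac + bd)² + (ad − bc)²:
  5 · 89 = 445: from (1² + 2²)(5² + 8²), take (1·5 − 2·8, 1·8 + 2·5) = (5 − 16, 8 + 10) = (-11, 18); dropping signs (only squares matter) gives (11, 18); check 11² + 18² = 121 + 324 = 445 ✓.
Step 4: Order so x ≤ y and verify: 11² + 18² = 121 + 324 = 445 = n. ✓

n = 445 = 11² + 18² (one valid representation with x ≤ y).


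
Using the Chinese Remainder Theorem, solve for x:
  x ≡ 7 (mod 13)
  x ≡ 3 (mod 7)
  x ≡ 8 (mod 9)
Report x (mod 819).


Moduli 13, 7, 9 are pairwise coprime; by CRT there is a unique solution modulo M = 13 · 7 · 9 = 819.
Solve pairwise, accumulating the modulus:
  Start with x ≡ 7 (mod 13).
  Combine with x ≡ 3 (mod 7): since gcd(13, 7) = 1, we get a unique residue mod 91.
    Write x = 7 + 13·t and substitute into x ≡ 3 (mod 7): 13·t ≡ 3 − 7 = -4 (mod 7).
    Reduce coefficients mod 7: 6·t ≡ 3 (mod 7).
    The inverse of 6 mod 7 is 6 (since 6·6 = 36 = 5·7 + 1), so t ≡ 6·3 = 18 ≡ 4 (mod 7).
    Then x = 7 + 13·4 = 59, valid modulo lcm(13, 7) = 91: x ≡ 59 (mod 91).
  Combine with x ≡ 8 (mod 9): since gcd(91, 9) = 1, we get a unique residue mod 819.
    Write x = 59 + 91·t and substitute into x ≡ 8 (mod 9): 91·t ≡ 8 − 59 = -51 (mod 9).
    Reduce coefficients mod 9: 1·t ≡ 3 (mod 9).
    So t ≡ 3 (mod 9).
    Then x = 59 + 91·3 = 332, valid modulo lcm(91, 9) = 819: x ≡ 332 (mod 819).
Verify: 332 mod 13 = 7 ✓, 332 mod 7 = 3 ✓, 332 mod 9 = 8 ✓.

x ≡ 332 (mod 819).


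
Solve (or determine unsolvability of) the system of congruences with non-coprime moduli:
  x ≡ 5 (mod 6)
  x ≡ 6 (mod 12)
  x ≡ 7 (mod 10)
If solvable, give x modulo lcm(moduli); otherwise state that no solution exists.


Moduli 6, 12, 10 are not pairwise coprime, so CRT works modulo lcm(m_i) when all pairwise compatibility conditions hold.
Pairwise compatibility: gcd(m_i, m_j) must divide a_i - a_j for every pair.
Merge one congruence at a time:
  Start: x ≡ 5 (mod 6).
  Combine with x ≡ 6 (mod 12): gcd(6, 12) = 6, and 6 - 5 = 1 is NOT divisible by 6.
    ⇒ system is inconsistent (no integer solution).

No solution (the system is inconsistent).


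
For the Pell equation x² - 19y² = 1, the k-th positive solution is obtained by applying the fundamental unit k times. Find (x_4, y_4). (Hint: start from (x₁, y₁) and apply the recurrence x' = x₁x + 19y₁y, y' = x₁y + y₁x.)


Step 1: Find the fundamental solution (x₁, y₁) of x² - 19y² = 1.
  Expand √19 as a continued fraction. a₀ = ⌊√19⌋ = 4; iterate m_{k+1} = d_k·a_k − m_k, d_{k+1} = (19 − m_{k+1}²)/d_k, a_{k+1} = ⌊(a₀ + m_{k+1})/d_{k+1}⌋ (starting m₀ = 0, d₀ = 1), with convergents p_k = a_k·p_{k-1} + p_{k-2}, q_k = a_k·q_{k-1} + q_{k-2} (p₋₁ = 1, q₋₁ = 0):
  k = 0: a₀ = 4; p₀/q₀ = 4/1; p₀² − 19·q₀² = 16 − 19 = -3.
  k = 1: m = 4, d = 3, a = ⌊(4 + 4)/3⌋ = 2; p/q = (2·4 + 1)/(2·1 + 0) = 9/2; p² − 19·q² = 81 − 76 = 5.
  k = 2: m = 2, d = 5, a = ⌊(4 + 2)/5⌋ = 1; p/q = (1·9 + 4)/(1·2 + 1) = 13/3; p² − 19·q² = 169 − 171 = -2.
  k = 3: m = 3, d = 2, a = ⌊(4 + 3)/2⌋ = 3; p/q = (3·13 + 9)/(3·3 + 2) = 48/11; p² − 19·q² = 2304 − 2299 = 5.
  k = 4: m = 3, d = 5, a = ⌊(4 + 3)/5⌋ = 1; p/q = (1·48 + 13)/(1·11 + 3) = 61/14; p² − 19·q² = 3721 − 3724 = -3.
  k = 5: m = 2, d = 3, a = ⌊(4 + 2)/3⌋ = 2; p/q = (2·61 + 48)/(2·14 + 11) = 170/39; p² − 19·q² = 28900 − 28899 = 1.
  The first convergent with p² − 19·q² = 1 gives the fundamental solution (x₁, y₁) = (170, 39).
Step 2: Apply the recurrence (x_{n+1}, y_{n+1}) = (x₁x_n + 19y₁y_n, x₁y_n + y₁x_n) repeatedly.
  From (x_1, y_1) = (170, 39): x_2 = 170·170 + 19·39·39 = 57799; y_2 = 170·39 + 39·170 = 13260.
  From (x_2, y_2) = (57799, 13260): x_3 = 170·57799 + 19·39·13260 = 19651490; y_3 = 170·13260 + 39·57799 = 4508361.
  From (x_3, y_3) = (19651490, 4508361): x_4 = 170·19651490 + 19·39·4508361 = 6681448801; y_4 = 170·4508361 + 39·19651490 = 1532829480.
Step 3: Verify x_4² - 19·y_4² = 44641758080384337601 - 44641758080384337600 = 1 (should be 1). ✓

(x_1, y_1) = (170, 39); (x_4, y_4) = (6681448801, 1532829480).


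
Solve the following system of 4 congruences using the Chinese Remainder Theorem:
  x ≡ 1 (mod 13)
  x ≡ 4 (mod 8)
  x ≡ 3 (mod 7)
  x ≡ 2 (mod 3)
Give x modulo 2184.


Product of moduli M = 13 · 8 · 7 · 3 = 2184.
Merge one congruence at a time:
  Start: x ≡ 1 (mod 13).
  Combine with x ≡ 4 (mod 8); new modulus lcm = 104.
    Write x = 1 + 13·t and substitute into x ≡ 4 (mod 8): 13·t ≡ 4 − 1 = 3 (mod 8).
    Reduce coefficients mod 8: 5·t ≡ 3 (mod 8).
    The inverse of 5 mod 8 is 5 (since 5·5 = 25 = 3·8 + 1), so t ≡ 5·3 = 15 ≡ 7 (mod 8).
    Then x = 1 + 13·7 = 92, valid modulo lcm(13, 8) = 104: x ≡ 92 (mod 104).
  Combine with x ≡ 3 (mod 7); new modulus lcm = 728.
    Write x = 92 + 104·t and substitute into x ≡ 3 (mod 7): 104·t ≡ 3 − 92 = -89 (mod 7).
    Reduce coefficients mod 7: 6·t ≡ 2 (mod 7).
    The inverse of 6 mod 7 is 6 (since 6·6 = 36 = 5·7 + 1), so t ≡ 6·2 = 12 ≡ 5 (mod 7).
    Then x = 92 + 104·5 = 612, valid modulo lcm(104, 7) = 728: x ≡ 612 (mod 728).
  Combine with x ≡ 2 (mod 3); new modulus lcm = 2184.
    Write x = 612 + 728·t and substitute into x ≡ 2 (mod 3): 728·t ≡ 2 − 612 = -610 (mod 3).
    Reduce coefficients mod 3: 2·t ≡ 2 (mod 3).
    The inverse of 2 mod 3 is 2 (since 2·2 = 4 = 1·3 + 1), so t ≡ 2·2 = 4 ≡ 1 (mod 3).
    Then x = 612 + 728·1 = 1340, valid modulo lcm(728, 3) = 2184: x ≡ 1340 (mod 2184).
Verify against each original: 1340 mod 13 = 1, 1340 mod 8 = 4, 1340 mod 7 = 3, 1340 mod 3 = 2.

x ≡ 1340 (mod 2184).


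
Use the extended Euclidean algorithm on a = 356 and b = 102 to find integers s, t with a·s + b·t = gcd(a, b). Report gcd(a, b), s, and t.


Euclidean algorithm on (356, 102) — divide until remainder is 0:
  356 = 3 · 102 + 50
  102 = 2 · 50 + 2
  50 = 25 · 2 + 0
gcd(356, 102) = 2.
Track Bezout coefficients alongside the remainders: start with r₀ = 356 = a·1 + b·0 (s = 1, t = 0) and r₁ = 102 = a·0 + b·1 (s = 0, t = 1); each new remainder r_{k+1} = r_{k-1} − q_k·r_k inherits s_{k+1} = s_{k-1} − q_k·s_k, t_{k+1} = t_{k-1} − q_k·t_k, so r_k = a·s_k + b·t_k at every step:
  q = 3: r = 50, s = 1 − 3·0 = 1, t = 0 − 3·1 = -3  (check: 356·1 + 102·(-3) = 50)
  q = 2: r = 2, s = 0 − 2·1 = -2, t = 1 − 2·(-3) = 7  (check: 356·(-2) + 102·7 = 2)
The row with r = 2 (the gcd) gives the Bezout coefficients s = -2, t = 7.
Result: 356 · (-2) + 102 · (7) = 2.

gcd(356, 102) = 2; s = -2, t = 7 (check: 356·(-2) + 102·7 = 2).


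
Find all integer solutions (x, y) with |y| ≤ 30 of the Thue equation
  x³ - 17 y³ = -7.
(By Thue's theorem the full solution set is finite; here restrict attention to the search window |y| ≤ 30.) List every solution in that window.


The equation is x³ - 17y³ = -7. For fixed y, x³ = 17·y³ − 7, so a solution requires the RHS to be a perfect cube.
Strategy: iterate y from -30 to 30, compute RHS = 17·y³ − 7, and check whether it is a (positive or negative) perfect cube.
Check small values of y:
  y = 0: RHS = -7 is not a perfect cube.
  y = 1: RHS = 10 is not a perfect cube.
  y = -1: RHS = -24 is not a perfect cube.
  y = 2: RHS = 129 is not a perfect cube.
  y = -2: RHS = -143 is not a perfect cube.
  y = 3: RHS = 452 is not a perfect cube.
  y = -3: RHS = -466 is not a perfect cube.
Continuing the search up to |y| = 30 finds no solutions either.
No (x, y) in the scanned range satisfies the equation.

No integer solutions with |y| ≤ 30.


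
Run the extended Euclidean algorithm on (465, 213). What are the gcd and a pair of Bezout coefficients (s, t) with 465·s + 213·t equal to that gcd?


Euclidean algorithm on (465, 213) — divide until remainder is 0:
  465 = 2 · 213 + 39
  213 = 5 · 39 + 18
  39 = 2 · 18 + 3
  18 = 6 · 3 + 0
gcd(465, 213) = 3.
Track Bezout coefficients alongside the remainders: start with r₀ = 465 = a·1 + b·0 (s = 1, t = 0) and r₁ = 213 = a·0 + b·1 (s = 0, t = 1); each new remainder r_{k+1} = r_{k-1} − q_k·r_k inherits s_{k+1} = s_{k-1} − q_k·s_k, t_{k+1} = t_{k-1} − q_k·t_k, so r_k = a·s_k + b·t_k at every step:
  q = 2: r = 39, s = 1 − 2·0 = 1, t = 0 − 2·1 = -2  (check: 465·1 + 213·(-2) = 39)
  q = 5: r = 18, s = 0 − 5·1 = -5, t = 1 − 5·(-2) = 11  (check: 465·(-5) + 213·11 = 18)
  q = 2: r = 3, s = 1 − 2·(-5) = 11, t = -2 − 2·11 = -24  (check: 465·11 + 213·(-24) = 3)
The row with r = 3 (the gcd) gives the Bezout coefficients s = 11, t = -24.
Result: 465 · (11) + 213 · (-24) = 3.

gcd(465, 213) = 3; s = 11, t = -24 (check: 465·11 + 213·(-24) = 3).


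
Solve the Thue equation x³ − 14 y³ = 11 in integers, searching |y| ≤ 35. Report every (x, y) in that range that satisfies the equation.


The equation is x³ - 14y³ = 11. For fixed y, x³ = 14·y³ + 11, so a solution requires the RHS to be a perfect cube.
Strategy: iterate y from -35 to 35, compute RHS = 14·y³ + 11, and check whether it is a (positive or negative) perfect cube.
Check small values of y:
  y = 0: RHS = 11 is not a perfect cube.
  y = 1: RHS = 25 is not a perfect cube.
  y = -1: RHS = -3 is not a perfect cube.
  y = 2: RHS = 123 is not a perfect cube.
  y = -2: RHS = -101 is not a perfect cube.
  y = 3: RHS = 389 is not a perfect cube.
  y = -3: RHS = -367 is not a perfect cube.
Continuing the search up to |y| = 35 finds no solutions either.
No (x, y) in the scanned range satisfies the equation.

No integer solutions with |y| ≤ 35.


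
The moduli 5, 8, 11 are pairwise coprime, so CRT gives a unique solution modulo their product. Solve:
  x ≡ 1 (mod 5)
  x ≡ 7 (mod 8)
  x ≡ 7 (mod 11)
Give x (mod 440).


Moduli 5, 8, 11 are pairwise coprime; by CRT there is a unique solution modulo M = 5 · 8 · 11 = 440.
Solve pairwise, accumulating the modulus:
  Start with x ≡ 1 (mod 5).
  Combine with x ≡ 7 (mod 8): since gcd(5, 8) = 1, we get a unique residue mod 40.
    Write x = 1 + 5·t and substitute into x ≡ 7 (mod 8): 5·t ≡ 7 − 1 = 6 (mod 8).
    The inverse of 5 mod 8 is 5 (since 5·5 = 25 = 3·8 + 1), so t ≡ 5·6 = 30 ≡ 6 (mod 8).
    Then x = 1 + 5·6 = 31, valid modulo lcm(5, 8) = 40: x ≡ 31 (mod 40).
  Combine with x ≡ 7 (mod 11): since gcd(40, 11) = 1, we get a unique residue mod 440.
    Write x = 31 + 40·t and substitute into x ≡ 7 (mod 11): 40·t ≡ 7 − 31 = -24 (mod 11).
    Reduce coefficients mod 11: 7·t ≡ 9 (mod 11).
    The inverse of 7 mod 11 is 8 (since 7·8 = 56 = 5·11 + 1), so t ≡ 8·9 = 72 ≡ 6 (mod 11).
    Then x = 31 + 40·6 = 271, valid modulo lcm(40, 11) = 440: x ≡ 271 (mod 440).
Verify: 271 mod 5 = 1 ✓, 271 mod 8 = 7 ✓, 271 mod 11 = 7 ✓.

x ≡ 271 (mod 440).


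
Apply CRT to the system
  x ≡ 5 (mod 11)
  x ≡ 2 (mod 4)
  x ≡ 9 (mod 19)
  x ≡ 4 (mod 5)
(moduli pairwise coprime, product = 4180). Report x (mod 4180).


Product of moduli M = 11 · 4 · 19 · 5 = 4180.
Merge one congruence at a time:
  Start: x ≡ 5 (mod 11).
  Combine with x ≡ 2 (mod 4); new modulus lcm = 44.
    Write x = 5 + 11·t and substitute into x ≡ 2 (mod 4): 11·t ≡ 2 − 5 = -3 (mod 4).
    Reduce coefficients mod 4: 3·t ≡ 1 (mod 4).
    The inverse of 3 mod 4 is 3 (since 3·3 = 9 = 2·4 + 1), so t ≡ 3·1 = 3 ≡ 3 (mod 4).
    Then x = 5 + 11·3 = 38, valid modulo lcm(11, 4) = 44: x ≡ 38 (mod 44).
  Combine with x ≡ 9 (mod 19); new modulus lcm = 836.
    Write x = 38 + 44·t and substitute into x ≡ 9 (mod 19): 44·t ≡ 9 − 38 = -29 (mod 19).
    Reduce coefficients mod 19: 6·t ≡ 9 (mod 19).
    The inverse of 6 mod 19 is 16 (since 6·16 = 96 = 5·19 + 1), so t ≡ 16·9 = 144 ≡ 11 (mod 19).
    Then x = 38 + 44·11 = 522, valid modulo lcm(44, 19) = 836: x ≡ 522 (mod 836).
  Combine with x ≡ 4 (mod 5); new modulus lcm = 4180.
    Write x = 522 + 836·t and substitute into x ≡ 4 (mod 5): 836·t ≡ 4 − 522 = -518 (mod 5).
    Reduce coefficients mod 5: 1·t ≡ 2 (mod 5).
    So t ≡ 2 (mod 5).
    Then x = 522 + 836·2 = 2194, valid modulo lcm(836, 5) = 4180: x ≡ 2194 (mod 4180).
Verify against each original: 2194 mod 11 = 5, 2194 mod 4 = 2, 2194 mod 19 = 9, 2194 mod 5 = 4.

x ≡ 2194 (mod 4180).


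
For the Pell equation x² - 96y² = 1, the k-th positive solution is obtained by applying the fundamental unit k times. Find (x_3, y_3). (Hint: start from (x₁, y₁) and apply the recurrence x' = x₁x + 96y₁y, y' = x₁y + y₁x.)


Step 1: Find the fundamental solution (x₁, y₁) of x² - 96y² = 1.
  Expand √96 as a continued fraction. a₀ = ⌊√96⌋ = 9; iterate m_{k+1} = d_k·a_k − m_k, d_{k+1} = (96 − m_{k+1}²)/d_k, a_{k+1} = ⌊(a₀ + m_{k+1})/d_{k+1}⌋ (starting m₀ = 0, d₀ = 1), with convergents p_k = a_k·p_{k-1} + p_{k-2}, q_k = a_k·q_{k-1} + q_{k-2} (p₋₁ = 1, q₋₁ = 0):
  k = 0: a₀ = 9; p₀/q₀ = 9/1; p₀² − 96·q₀² = 81 − 96 = -15.
  k = 1: m = 9, d = 15, a = ⌊(9 + 9)/15⌋ = 1; p/q = (1·9 + 1)/(1·1 + 0) = 10/1; p² − 96·q² = 100 − 96 = 4.
  k = 2: m = 6, d = 4, a = ⌊(9 + 6)/4⌋ = 3; p/q = (3·10 + 9)/(3·1 + 1) = 39/4; p² − 96·q² = 1521 − 1536 = -15.
  k = 3: m = 6, d = 15, a = ⌊(9 + 6)/15⌋ = 1; p/q = (1·39 + 10)/(1·4 + 1) = 49/5; p² − 96·q² = 2401 − 2400 = 1.
  The first convergent with p² − 96·q² = 1 gives the fundamental solution (x₁, y₁) = (49, 5).
Step 2: Apply the recurrence (x_{n+1}, y_{n+1}) = (x₁x_n + 96y₁y_n, x₁y_n + y₁x_n) repeatedly.
  From (x_1, y_1) = (49, 5): x_2 = 49·49 + 96·5·5 = 4801; y_2 = 49·5 + 5·49 = 490.
  From (x_2, y_2) = (4801, 490): x_3 = 49·4801 + 96·5·490 = 470449; y_3 = 49·490 + 5·4801 = 48015.
Step 3: Verify x_3² - 96·y_3² = 221322261601 - 221322261600 = 1 (should be 1). ✓

(x_1, y_1) = (49, 5); (x_3, y_3) = (470449, 48015).


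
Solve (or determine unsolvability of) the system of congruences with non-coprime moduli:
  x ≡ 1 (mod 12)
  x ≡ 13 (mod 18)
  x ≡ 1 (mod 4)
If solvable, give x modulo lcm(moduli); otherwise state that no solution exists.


Moduli 12, 18, 4 are not pairwise coprime, so CRT works modulo lcm(m_i) when all pairwise compatibility conditions hold.
Pairwise compatibility: gcd(m_i, m_j) must divide a_i - a_j for every pair.
Merge one congruence at a time:
  Start: x ≡ 1 (mod 12).
  Combine with x ≡ 13 (mod 18): gcd(12, 18) = 6; 13 - 1 = 12, which IS divisible by 6, so compatible.
    Write x = 1 + 12·t and substitute into x ≡ 13 (mod 18): 12·t ≡ 13 − 1 = 12 (mod 18).
    Divide the congruence (and modulus) by g = 6: 2·t ≡ 2 (mod 3).
    The inverse of 2 mod 3 is 2 (since 2·2 = 4 = 1·3 + 1), so t ≡ 2·2 = 4 ≡ 1 (mod 3).
    Then x = 1 + 12·1 = 13, valid modulo lcm(12, 18) = 36: x ≡ 13 (mod 36).
  Combine with x ≡ 1 (mod 4): gcd(36, 4) = 4; 1 - 13 = -12, which IS divisible by 4, so compatible.
    Write x = 13 + 36·t and substitute into x ≡ 1 (mod 4): 36·t ≡ 1 − 13 = -12 (mod 4).
    Divide the congruence (and modulus) by g = 4: 9·t ≡ -3 (mod 1).
    Modulo 1 every t works; take t = 0.
    Then x = 13 + 36·0 = 13, valid modulo lcm(36, 4) = 36: x ≡ 13 (mod 36).
Verify: 13 mod 12 = 1, 13 mod 18 = 13, 13 mod 4 = 1.

x ≡ 13 (mod 36).


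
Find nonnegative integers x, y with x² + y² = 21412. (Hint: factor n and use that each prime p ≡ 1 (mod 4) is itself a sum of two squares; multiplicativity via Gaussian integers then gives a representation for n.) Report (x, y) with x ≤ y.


Step 1: Factor n = 21412 = 2^2 · 53 · 101.
Step 2: Check the mod-4 condition on each prime factor: 2 = 2 (special); 53 ≡ 1 (mod 4), exponent 1; 101 ≡ 1 (mod 4), exponent 1.
All primes ≡ 3 (mod 4) appear to even exponent (or don't appear), so by the two-squares theorem n IS expressible as a sum of two squares.
Step 3: Build a representation. Group n = k² · m with k = 2 and m = 53 · 101 = 5353 (a product of primes ≡ 1 (mod 4)); a representation of m scales to one of n via (k·x)² + (k·y)² = k²(x² + y²). Each prime p ≡ 1 (mod 4) is itself a sum of two squares; find a² by testing p − a² for a perfect square:
  53: 53 − 1² = 52, 53 − 2² = 49 = 7² ⇒ 53 = 2² + 7².
  101: 101 − 1² = 100 = 10² ⇒ 101 = 1² + 10².
  Combine using the Brahmagupta–Fibonacci identity (a² + b²)(c² + d²) = (ac − bd)² + (ad + bc)² = (ac + bd)² + (ad − bc)²:
  53 · 101 = 5353: from (2² + 7²)(1² + 10²), take (2·1 − 7·10, 2·10 + 7·1) = (2 − 70, 20 + 7) = (-68, 27); dropping signs (only squares matter) gives (68, 27); check 68² + 27² = 4624 + 729 = 5353 ✓.
  Scale by k = 2: (2·68, 2·27) = (136, 54).
Step 4: Order so x ≤ y and verify: 54² + 136² = 2916 + 18496 = 21412 = n. ✓

n = 21412 = 54² + 136² (one valid representation with x ≤ y).


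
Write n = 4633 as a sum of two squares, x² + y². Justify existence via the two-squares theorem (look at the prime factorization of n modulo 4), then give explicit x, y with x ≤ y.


Step 1: Factor n = 4633 = 41 · 113.
Step 2: Check the mod-4 condition on each prime factor: 41 ≡ 1 (mod 4), exponent 1; 113 ≡ 1 (mod 4), exponent 1.
All primes ≡ 3 (mod 4) appear to even exponent (or don't appear), so by the two-squares theorem n IS expressible as a sum of two squares.
Step 3: Build a representation. Here n = 41 · 113 is a product of primes ≡ 1 (mod 4). Each prime p ≡ 1 (mod 4) is itself a sum of two squares; find a² by testing p − a² for a perfect square:
  41: 41 − 1² = 40, 41 − 2² = 37, 41 − 3² = 32, 41 − 4² = 25 = 5² ⇒ 41 = 4² + 5².
  113: 113 − 1² = 112, 113 − 2² = 109, 113 − 3² = 104, 113 − 4² = 97, 113 − 5² = 88, 113 − 6² = 77, 113 − 7² = 64 = 8² ⇒ 113 = 7² + 8².
  Combine using the Brahmagupta–Fibonacci identity (a² + b²)(c² + d²) = (ac − bd)² + (ad + bc)² = (ac + bd)² + (ad − bc)²:
  41 · 113 = 4633: from (4² + 5²)(7² + 8²), take (4·7 − 5·8, 4·8 + 5·7) = (28 − 40, 32 + 35) = (-12, 67); dropping signs (only squares matter) gives (12, 67); check 12² + 67² = 144 + 4489 = 4633 ✓.
Step 4: Order so x ≤ y and verify: 12² + 67² = 144 + 4489 = 4633 = n. ✓

n = 4633 = 12² + 67² (one valid representation with x ≤ y).


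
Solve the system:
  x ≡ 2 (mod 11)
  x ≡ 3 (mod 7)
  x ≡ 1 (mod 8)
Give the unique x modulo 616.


Moduli 11, 7, 8 are pairwise coprime; by CRT there is a unique solution modulo M = 11 · 7 · 8 = 616.
Solve pairwise, accumulating the modulus:
  Start with x ≡ 2 (mod 11).
  Combine with x ≡ 3 (mod 7): since gcd(11, 7) = 1, we get a unique residue mod 77.
    Write x = 2 + 11·t and substitute into x ≡ 3 (mod 7): 11·t ≡ 3 − 2 = 1 (mod 7).
    Reduce coefficients mod 7: 4·t ≡ 1 (mod 7).
    The inverse of 4 mod 7 is 2 (since 4·2 = 8 = 1·7 + 1), so t ≡ 2·1 = 2 ≡ 2 (mod 7).
    Then x = 2 + 11·2 = 24, valid modulo lcm(11, 7) = 77: x ≡ 24 (mod 77).
  Combine with x ≡ 1 (mod 8): since gcd(77, 8) = 1, we get a unique residue mod 616.
    Write x = 24 + 77·t and substitute into x ≡ 1 (mod 8): 77·t ≡ 1 − 24 = -23 (mod 8).
    Reduce coefficients mod 8: 5·t ≡ 1 (mod 8).
    The inverse of 5 mod 8 is 5 (since 5·5 = 25 = 3·8 + 1), so t ≡ 5·1 = 5 ≡ 5 (mod 8).
    Then x = 24 + 77·5 = 409, valid modulo lcm(77, 8) = 616: x ≡ 409 (mod 616).
Verify: 409 mod 11 = 2 ✓, 409 mod 7 = 3 ✓, 409 mod 8 = 1 ✓.

x ≡ 409 (mod 616).


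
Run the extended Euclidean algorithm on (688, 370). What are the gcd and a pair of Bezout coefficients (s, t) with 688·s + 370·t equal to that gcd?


Euclidean algorithm on (688, 370) — divide until remainder is 0:
  688 = 1 · 370 + 318
  370 = 1 · 318 + 52
  318 = 6 · 52 + 6
  52 = 8 · 6 + 4
  6 = 1 · 4 + 2
  4 = 2 · 2 + 0
gcd(688, 370) = 2.
Track Bezout coefficients alongside the remainders: start with r₀ = 688 = a·1 + b·0 (s = 1, t = 0) and r₁ = 370 = a·0 + b·1 (s = 0, t = 1); each new remainder r_{k+1} = r_{k-1} − q_k·r_k inherits s_{k+1} = s_{k-1} − q_k·s_k, t_{k+1} = t_{k-1} − q_k·t_k, so r_k = a·s_k + b·t_k at every step:
  q = 1: r = 318, s = 1 − 1·0 = 1, t = 0 − 1·1 = -1  (check: 688·1 + 370·(-1) = 318)
  q = 1: r = 52, s = 0 − 1·1 = -1, t = 1 − 1·(-1) = 2  (check: 688·(-1) + 370·2 = 52)
  q = 6: r = 6, s = 1 − 6·(-1) = 7, t = -1 − 6·2 = -13  (check: 688·7 + 370·(-13) = 6)
  q = 8: r = 4, s = -1 − 8·7 = -57, t = 2 − 8·(-13) = 106  (check: 688·(-57) + 370·106 = 4)
  q = 1: r = 2, s = 7 − 1·(-57) = 64, t = -13 − 1·106 = -119  (check: 688·64 + 370·(-119) = 2)
The row with r = 2 (the gcd) gives the Bezout coefficients s = 64, t = -119.
Result: 688 · (64) + 370 · (-119) = 2.

gcd(688, 370) = 2; s = 64, t = -119 (check: 688·64 + 370·(-119) = 2).


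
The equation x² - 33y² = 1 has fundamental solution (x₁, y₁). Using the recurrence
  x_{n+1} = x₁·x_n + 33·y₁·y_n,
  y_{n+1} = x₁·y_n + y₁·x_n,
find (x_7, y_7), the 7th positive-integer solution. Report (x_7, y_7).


Step 1: Find the fundamental solution (x₁, y₁) of x² - 33y² = 1.
  Expand √33 as a continued fraction. a₀ = ⌊√33⌋ = 5; iterate m_{k+1} = d_k·a_k − m_k, d_{k+1} = (33 − m_{k+1}²)/d_k, a_{k+1} = ⌊(a₀ + m_{k+1})/d_{k+1}⌋ (starting m₀ = 0, d₀ = 1), with convergents p_k = a_k·p_{k-1} + p_{k-2}, q_k = a_k·q_{k-1} + q_{k-2} (p₋₁ = 1, q₋₁ = 0):
  k = 0: a₀ = 5; p₀/q₀ = 5/1; p₀² − 33·q₀² = 25 − 33 = -8.
  k = 1: m = 5, d = 8, a = ⌊(5 + 5)/8⌋ = 1; p/q = (1·5 + 1)/(1·1 + 0) = 6/1; p² − 33·q² = 36 − 33 = 3.
  k = 2: m = 3, d = 3, a = ⌊(5 + 3)/3⌋ = 2; p/q = (2·6 + 5)/(2·1 + 1) = 17/3; p² − 33·q² = 289 − 297 = -8.
  k = 3: m = 3, d = 8, a = ⌊(5 + 3)/8⌋ = 1; p/q = (1·17 + 6)/(1·3 + 1) = 23/4; p² − 33·q² = 529 − 528 = 1.
  The first convergent with p² − 33·q² = 1 gives the fundamental solution (x₁, y₁) = (23, 4).
Step 2: Apply the recurrence (x_{n+1}, y_{n+1}) = (x₁x_n + 33y₁y_n, x₁y_n + y₁x_n) repeatedly.
  From (x_1, y_1) = (23, 4): x_2 = 23·23 + 33·4·4 = 1057; y_2 = 23·4 + 4·23 = 184.
  From (x_2, y_2) = (1057, 184): x_3 = 23·1057 + 33·4·184 = 48599; y_3 = 23·184 + 4·1057 = 8460.
  From (x_3, y_3) = (48599, 8460): x_4 = 23·48599 + 33·4·8460 = 2234497; y_4 = 23·8460 + 4·48599 = 388976.
  From (x_4, y_4) = (2234497, 388976): x_5 = 23·2234497 + 33·4·388976 = 102738263; y_5 = 23·388976 + 4·2234497 = 17884436.
  From (x_5, y_5) = (102738263, 17884436): x_6 = 23·102738263 + 33·4·17884436 = 4723725601; y_6 = 23·17884436 + 4·102738263 = 822295080.
  From (x_6, y_6) = (4723725601, 822295080): x_7 = 23·4723725601 + 33·4·822295080 = 217188639383; y_7 = 23·822295080 + 4·4723725601 = 37807689244.
Step 3: Verify x_7² - 33·y_7² = 47170905077038818620689 - 47170905077038818620688 = 1 (should be 1). ✓

(x_1, y_1) = (23, 4); (x_7, y_7) = (217188639383, 37807689244).


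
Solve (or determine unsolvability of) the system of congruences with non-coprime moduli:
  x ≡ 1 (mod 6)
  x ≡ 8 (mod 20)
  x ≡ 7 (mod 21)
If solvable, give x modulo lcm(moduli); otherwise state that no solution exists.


Moduli 6, 20, 21 are not pairwise coprime, so CRT works modulo lcm(m_i) when all pairwise compatibility conditions hold.
Pairwise compatibility: gcd(m_i, m_j) must divide a_i - a_j for every pair.
Merge one congruence at a time:
  Start: x ≡ 1 (mod 6).
  Combine with x ≡ 8 (mod 20): gcd(6, 20) = 2, and 8 - 1 = 7 is NOT divisible by 2.
    ⇒ system is inconsistent (no integer solution).

No solution (the system is inconsistent).


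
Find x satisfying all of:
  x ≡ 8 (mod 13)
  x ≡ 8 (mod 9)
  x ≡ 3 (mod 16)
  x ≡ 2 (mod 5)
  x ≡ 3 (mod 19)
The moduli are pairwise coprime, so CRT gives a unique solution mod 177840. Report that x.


Product of moduli M = 13 · 9 · 16 · 5 · 19 = 177840.
Merge one congruence at a time:
  Start: x ≡ 8 (mod 13).
  Combine with x ≡ 8 (mod 9); new modulus lcm = 117.
    Write x = 8 + 13·t and substitute into x ≡ 8 (mod 9): 13·t ≡ 8 − 8 = 0 (mod 9).
    Reduce coefficients mod 9: 4·t ≡ 0 (mod 9).
    The inverse of 4 mod 9 is 7 (since 4·7 = 28 = 3·9 + 1), so t ≡ 7·0 = 0 ≡ 0 (mod 9).
    Then x = 8 + 13·0 = 8, valid modulo lcm(13, 9) = 117: x ≡ 8 (mod 117).
  Combine with x ≡ 3 (mod 16); new modulus lcm = 1872.
    Write x = 8 + 117·t and substitute into x ≡ 3 (mod 16): 117·t ≡ 3 − 8 = -5 (mod 16).
    Reduce coefficients mod 16: 5·t ≡ 11 (mod 16).
    The inverse of 5 mod 16 is 13 (since 5·13 = 65 = 4·16 + 1), so t ≡ 13·11 = 143 ≡ 15 (mod 16).
    Then x = 8 + 117·15 = 1763, valid modulo lcm(117, 16) = 1872: x ≡ 1763 (mod 1872).
  Combine with x ≡ 2 (mod 5); new modulus lcm = 9360.
    Write x = 1763 + 1872·t and substitute into x ≡ 2 (mod 5): 1872·t ≡ 2 − 1763 = -1761 (mod 5).
    Reduce coefficients mod 5: 2·t ≡ 4 (mod 5).
    The inverse of 2 mod 5 is 3 (since 2·3 = 6 = 1·5 + 1), so t ≡ 3·4 = 12 ≡ 2 (mod 5).
    Then x = 1763 + 1872·2 = 5507, valid modulo lcm(1872, 5) = 9360: x ≡ 5507 (mod 9360).
  Combine with x ≡ 3 (mod 19); new modulus lcm = 177840.
    Write x = 5507 + 9360·t and substitute into x ≡ 3 (mod 19): 9360·t ≡ 3 − 5507 = -5504 (mod 19).
    Reduce coefficients mod 19: 12·t ≡ 6 (mod 19).
    The inverse of 12 mod 19 is 8 (since 12·8 = 96 = 5·19 + 1), so t ≡ 8·6 = 48 ≡ 10 (mod 19).
    Then x = 5507 + 9360·10 = 99107, valid modulo lcm(9360, 19) = 177840: x ≡ 99107 (mod 177840).
Verify against each original: 99107 mod 13 = 8, 99107 mod 9 = 8, 99107 mod 16 = 3, 99107 mod 5 = 2, 99107 mod 19 = 3.

x ≡ 99107 (mod 177840).


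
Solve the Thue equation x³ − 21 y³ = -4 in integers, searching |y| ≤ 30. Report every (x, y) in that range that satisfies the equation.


The equation is x³ - 21y³ = -4. For fixed y, x³ = 21·y³ − 4, so a solution requires the RHS to be a perfect cube.
Strategy: iterate y from -30 to 30, compute RHS = 21·y³ − 4, and check whether it is a (positive or negative) perfect cube.
Check small values of y:
  y = 0: RHS = -4 is not a perfect cube.
  y = 1: RHS = 17 is not a perfect cube.
  y = -1: RHS = -25 is not a perfect cube.
  y = 2: RHS = 164 is not a perfect cube.
  y = -2: RHS = -172 is not a perfect cube.
  y = 3: RHS = 563 is not a perfect cube.
  y = -3: RHS = -571 is not a perfect cube.
Continuing the search up to |y| = 30 finds no solutions either.
No (x, y) in the scanned range satisfies the equation.

No integer solutions with |y| ≤ 30.


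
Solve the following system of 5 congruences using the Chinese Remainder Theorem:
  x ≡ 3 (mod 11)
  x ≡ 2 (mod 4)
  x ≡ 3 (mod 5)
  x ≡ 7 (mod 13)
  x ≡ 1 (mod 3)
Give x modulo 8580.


Product of moduli M = 11 · 4 · 5 · 13 · 3 = 8580.
Merge one congruence at a time:
  Start: x ≡ 3 (mod 11).
  Combine with x ≡ 2 (mod 4); new modulus lcm = 44.
    Write x = 3 + 11·t and substitute into x ≡ 2 (mod 4): 11·t ≡ 2 − 3 = -1 (mod 4).
    Reduce coefficients mod 4: 3·t ≡ 3 (mod 4).
    The inverse of 3 mod 4 is 3 (since 3·3 = 9 = 2·4 + 1), so t ≡ 3·3 = 9 ≡ 1 (mod 4).
    Then x = 3 + 11·1 = 14, valid modulo lcm(11, 4) = 44: x ≡ 14 (mod 44).
  Combine with x ≡ 3 (mod 5); new modulus lcm = 220.
    Write x = 14 + 44·t and substitute into x ≡ 3 (mod 5): 44·t ≡ 3 − 14 = -11 (mod 5).
    Reduce coefficients mod 5: 4·t ≡ 4 (mod 5).
    The inverse of 4 mod 5 is 4 (since 4·4 = 16 = 3·5 + 1), so t ≡ 4·4 = 16 ≡ 1 (mod 5).
    Then x = 14 + 44·1 = 58, valid modulo lcm(44, 5) = 220: x ≡ 58 (mod 220).
  Combine with x ≡ 7 (mod 13); new modulus lcm = 2860.
    Write x = 58 + 220·t and substitute into x ≡ 7 (mod 13): 220·t ≡ 7 − 58 = -51 (mod 13).
    Reduce coefficients mod 13: 12·t ≡ 1 (mod 13).
    The inverse of 12 mod 13 is 12 (since 12·12 = 144 = 11·13 + 1), so t ≡ 12·1 = 12 ≡ 12 (mod 13).
    Then x = 58 + 220·12 = 2698, valid modulo lcm(220, 13) = 2860: x ≡ 2698 (mod 2860).
  Combine with x ≡ 1 (mod 3); new modulus lcm = 8580.
    Write x = 2698 + 2860·t and substitute into x ≡ 1 (mod 3): 2860·t ≡ 1 − 2698 = -2697 (mod 3).
    Reduce coefficients mod 3: 1·t ≡ 0 (mod 3).
    So t ≡ 0 (mod 3).
    Then x = 2698 + 2860·0 = 2698, valid modulo lcm(2860, 3) = 8580: x ≡ 2698 (mod 8580).
Verify against each original: 2698 mod 11 = 3, 2698 mod 4 = 2, 2698 mod 5 = 3, 2698 mod 13 = 7, 2698 mod 3 = 1.

x ≡ 2698 (mod 8580).


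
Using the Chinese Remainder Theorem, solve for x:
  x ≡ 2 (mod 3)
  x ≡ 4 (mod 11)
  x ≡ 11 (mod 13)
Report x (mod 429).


Moduli 3, 11, 13 are pairwise coprime; by CRT there is a unique solution modulo M = 3 · 11 · 13 = 429.
Solve pairwise, accumulating the modulus:
  Start with x ≡ 2 (mod 3).
  Combine with x ≡ 4 (mod 11): since gcd(3, 11) = 1, we get a unique residue mod 33.
    Write x = 2 + 3·t and substitute into x ≡ 4 (mod 11): 3·t ≡ 4 − 2 = 2 (mod 11).
    The inverse of 3 mod 11 is 4 (since 3·4 = 12 = 1·11 + 1), so t ≡ 4·2 = 8 ≡ 8 (mod 11).
    Then x = 2 + 3·8 = 26, valid modulo lcm(3, 11) = 33: x ≡ 26 (mod 33).
  Combine with x ≡ 11 (mod 13): since gcd(33, 13) = 1, we get a unique residue mod 429.
    Write x = 26 + 33·t and substitute into x ≡ 11 (mod 13): 33·t ≡ 11 − 26 = -15 (mod 13).
    Reduce coefficients mod 13: 7·t ≡ 11 (mod 13).
    The inverse of 7 mod 13 is 2 (since 7·2 = 14 = 1·13 + 1), so t ≡ 2·11 = 22 ≡ 9 (mod 13).
    Then x = 26 + 33·9 = 323, valid modulo lcm(33, 13) = 429: x ≡ 323 (mod 429).
Verify: 323 mod 3 = 2 ✓, 323 mod 11 = 4 ✓, 323 mod 13 = 11 ✓.

x ≡ 323 (mod 429).


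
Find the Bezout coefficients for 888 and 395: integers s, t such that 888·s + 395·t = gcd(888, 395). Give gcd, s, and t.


Euclidean algorithm on (888, 395) — divide until remainder is 0:
  888 = 2 · 395 + 98
  395 = 4 · 98 + 3
  98 = 32 · 3 + 2
  3 = 1 · 2 + 1
  2 = 2 · 1 + 0
gcd(888, 395) = 1.
Track Bezout coefficients alongside the remainders: start with r₀ = 888 = a·1 + b·0 (s = 1, t = 0) and r₁ = 395 = a·0 + b·1 (s = 0, t = 1); each new remainder r_{k+1} = r_{k-1} − q_k·r_k inherits s_{k+1} = s_{k-1} − q_k·s_k, t_{k+1} = t_{k-1} − q_k·t_k, so r_k = a·s_k + b·t_k at every step:
  q = 2: r = 98, s = 1 − 2·0 = 1, t = 0 − 2·1 = -2  (check: 888·1 + 395·(-2) = 98)
  q = 4: r = 3, s = 0 − 4·1 = -4, t = 1 − 4·(-2) = 9  (check: 888·(-4) + 395·9 = 3)
  q = 32: r = 2, s = 1 − 32·(-4) = 129, t = -2 − 32·9 = -290  (check: 888·129 + 395·(-290) = 2)
  q = 1: r = 1, s = -4 − 1·129 = -133, t = 9 − 1·(-290) = 299  (check: 888·(-133) + 395·299 = 1)
The row with r = 1 (the gcd) gives the Bezout coefficients s = -133, t = 299.
Result: 888 · (-133) + 395 · (299) = 1.

gcd(888, 395) = 1; s = -133, t = 299 (check: 888·(-133) + 395·299 = 1).


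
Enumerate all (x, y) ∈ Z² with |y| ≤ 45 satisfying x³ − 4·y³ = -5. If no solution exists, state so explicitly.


The equation is x³ - 4y³ = -5. For fixed y, x³ = 4·y³ − 5, so a solution requires the RHS to be a perfect cube.
Strategy: iterate y from -45 to 45, compute RHS = 4·y³ − 5, and check whether it is a (positive or negative) perfect cube.
Check small values of y:
  y = 0: RHS = -5 is not a perfect cube.
  y = 1: RHS = -1 = (-1)³ ⇒ x = -1 works.
  y = -1: RHS = -9 is not a perfect cube.
  y = 2: RHS = 27 = (3)³ ⇒ x = 3 works.
  y = -2: RHS = -37 is not a perfect cube.
  y = 3: RHS = 103 is not a perfect cube.
  y = -3: RHS = -113 is not a perfect cube.
Continuing the search up to |y| = 45 finds no further solutions beyond those listed.
Collected solutions: (-1, 1), (3, 2).

Solutions (with |y| ≤ 45): (-1, 1), (3, 2).


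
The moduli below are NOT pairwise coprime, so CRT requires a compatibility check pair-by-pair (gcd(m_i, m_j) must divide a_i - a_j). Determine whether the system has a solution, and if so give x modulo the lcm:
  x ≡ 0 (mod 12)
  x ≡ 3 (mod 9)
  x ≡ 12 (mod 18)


Moduli 12, 9, 18 are not pairwise coprime, so CRT works modulo lcm(m_i) when all pairwise compatibility conditions hold.
Pairwise compatibility: gcd(m_i, m_j) must divide a_i - a_j for every pair.
Merge one congruence at a time:
  Start: x ≡ 0 (mod 12).
  Combine with x ≡ 3 (mod 9): gcd(12, 9) = 3; 3 - 0 = 3, which IS divisible by 3, so compatible.
    Write x = 0 + 12·t and substitute into x ≡ 3 (mod 9): 12·t ≡ 3 − 0 = 3 (mod 9).
    Divide the congruence (and modulus) by g = 3: 4·t ≡ 1 (mod 3).
    Reduce coefficients mod 3: 1·t ≡ 1 (mod 3).
    So t ≡ 1 (mod 3).
    Then x = 0 + 12·1 = 12, valid modulo lcm(12, 9) = 36: x ≡ 12 (mod 36).
  Combine with x ≡ 12 (mod 18): gcd(36, 18) = 18; 12 - 12 = 0, which IS divisible by 18, so compatible.
    Write x = 12 + 36·t and substitute into x ≡ 12 (mod 18): 36·t ≡ 12 − 12 = 0 (mod 18).
    Divide the congruence (and modulus) by g = 18: 2·t ≡ 0 (mod 1).
    Modulo 1 every t works; take t = 0.
    Then x = 12 + 36·0 = 12, valid modulo lcm(36, 18) = 36: x ≡ 12 (mod 36).
Verify: 12 mod 12 = 0, 12 mod 9 = 3, 12 mod 18 = 12.

x ≡ 12 (mod 36).


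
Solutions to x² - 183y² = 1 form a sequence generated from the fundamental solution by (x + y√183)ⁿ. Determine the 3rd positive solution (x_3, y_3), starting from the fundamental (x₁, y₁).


Step 1: Find the fundamental solution (x₁, y₁) of x² - 183y² = 1.
  Expand √183 as a continued fraction. a₀ = ⌊√183⌋ = 13; iterate m_{k+1} = d_k·a_k − m_k, d_{k+1} = (183 − m_{k+1}²)/d_k, a_{k+1} = ⌊(a₀ + m_{k+1})/d_{k+1}⌋ (starting m₀ = 0, d₀ = 1), with convergents p_k = a_k·p_{k-1} + p_{k-2}, q_k = a_k·q_{k-1} + q_{k-2} (p₋₁ = 1, q₋₁ = 0):
  k = 0: a₀ = 13; p₀/q₀ = 13/1; p₀² − 183·q₀² = 169 − 183 = -14.
  k = 1: m = 13, d = 14, a = ⌊(13 + 13)/14⌋ = 1; p/q = (1·13 + 1)/(1·1 + 0) = 14/1; p² − 183·q² = 196 − 183 = 13.
  k = 2: m = 1, d = 13, a = ⌊(13 + 1)/13⌋ = 1; p/q = (1·14 + 13)/(1·1 + 1) = 27/2; p² − 183·q² = 729 − 732 = -3.
  k = 3: m = 12, d = 3, a = ⌊(13 + 12)/3⌋ = 8; p/q = (8·27 + 14)/(8·2 + 1) = 230/17; p² − 183·q² = 52900 − 52887 = 13.
  k = 4: m = 12, d = 13, a = ⌊(13 + 12)/13⌋ = 1; p/q = (1·230 + 27)/(1·17 + 2) = 257/19; p² − 183·q² = 66049 − 66063 = -14.
  k = 5: m = 1, d = 14, a = ⌊(13 + 1)/14⌋ = 1; p/q = (1·257 + 230)/(1·19 + 17) = 487/36; p² − 183·q² = 237169 − 237168 = 1.
  The first convergent with p² − 183·q² = 1 gives the fundamental solution (x₁, y₁) = (487, 36).
Step 2: Apply the recurrence (x_{n+1}, y_{n+1}) = (x₁x_n + 183y₁y_n, x₁y_n + y₁x_n) repeatedly.
  From (x_1, y_1) = (487, 36): x_2 = 487·487 + 183·36·36 = 474337; y_2 = 487·36 + 36·487 = 35064.
  From (x_2, y_2) = (474337, 35064): x_3 = 487·474337 + 183·36·35064 = 462003751; y_3 = 487·35064 + 36·474337 = 34152300.
Step 3: Verify x_3² - 183·y_3² = 213447465938070001 - 213447465938070000 = 1 (should be 1). ✓

(x_1, y_1) = (487, 36); (x_3, y_3) = (462003751, 34152300).


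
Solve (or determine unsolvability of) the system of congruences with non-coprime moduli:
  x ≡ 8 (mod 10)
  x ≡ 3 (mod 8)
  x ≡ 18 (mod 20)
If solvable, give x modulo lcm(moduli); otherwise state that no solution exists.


Moduli 10, 8, 20 are not pairwise coprime, so CRT works modulo lcm(m_i) when all pairwise compatibility conditions hold.
Pairwise compatibility: gcd(m_i, m_j) must divide a_i - a_j for every pair.
Merge one congruence at a time:
  Start: x ≡ 8 (mod 10).
  Combine with x ≡ 3 (mod 8): gcd(10, 8) = 2, and 3 - 8 = -5 is NOT divisible by 2.
    ⇒ system is inconsistent (no integer solution).

No solution (the system is inconsistent).


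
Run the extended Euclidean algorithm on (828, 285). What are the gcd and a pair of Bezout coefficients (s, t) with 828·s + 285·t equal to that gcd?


Euclidean algorithm on (828, 285) — divide until remainder is 0:
  828 = 2 · 285 + 258
  285 = 1 · 258 + 27
  258 = 9 · 27 + 15
  27 = 1 · 15 + 12
  15 = 1 · 12 + 3
  12 = 4 · 3 + 0
gcd(828, 285) = 3.
Track Bezout coefficients alongside the remainders: start with r₀ = 828 = a·1 + b·0 (s = 1, t = 0) and r₁ = 285 = a·0 + b·1 (s = 0, t = 1); each new remainder r_{k+1} = r_{k-1} − q_k·r_k inherits s_{k+1} = s_{k-1} − q_k·s_k, t_{k+1} = t_{k-1} − q_k·t_k, so r_k = a·s_k + b·t_k at every step:
  q = 2: r = 258, s = 1 − 2·0 = 1, t = 0 − 2·1 = -2  (check: 828·1 + 285·(-2) = 258)
  q = 1: r = 27, s = 0 − 1·1 = -1, t = 1 − 1·(-2) = 3  (check: 828·(-1) + 285·3 = 27)
  q = 9: r = 15, s = 1 − 9·(-1) = 10, t = -2 − 9·3 = -29  (check: 828·10 + 285·(-29) = 15)
  q = 1: r = 12, s = -1 − 1·10 = -11, t = 3 − 1·(-29) = 32  (check: 828·(-11) + 285·32 = 12)
  q = 1: r = 3, s = 10 − 1·(-11) = 21, t = -29 − 1·32 = -61  (check: 828·21 + 285·(-61) = 3)
The row with r = 3 (the gcd) gives the Bezout coefficients s = 21, t = -61.
Result: 828 · (21) + 285 · (-61) = 3.

gcd(828, 285) = 3; s = 21, t = -61 (check: 828·21 + 285·(-61) = 3).


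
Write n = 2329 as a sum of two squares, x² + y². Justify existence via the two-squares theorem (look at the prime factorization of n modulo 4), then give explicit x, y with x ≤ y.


Step 1: Factor n = 2329 = 17 · 137.
Step 2: Check the mod-4 condition on each prime factor: 17 ≡ 1 (mod 4), exponent 1; 137 ≡ 1 (mod 4), exponent 1.
All primes ≡ 3 (mod 4) appear to even exponent (or don't appear), so by the two-squares theorem n IS expressible as a sum of two squares.
Step 3: Build a representation. Here n = 17 · 137 is a product of primes ≡ 1 (mod 4). Each prime p ≡ 1 (mod 4) is itself a sum of two squares; find a² by testing p − a² for a perfect square:
  17: 17 − 1² = 16 = 4² ⇒ 17 = 1² + 4².
  137: 137 − 1² = 136, 137 − 2² = 133, 137 − 3² = 128, 137 − 4² = 121 = 11² ⇒ 137 = 4² + 11².
  Combine using the Brahmagupta–Fibonacci identity (a² + b²)(c² + d²) = (ac − bd)² + (ad + bc)² = (ac + bd)² + (ad − bc)²:
  17 · 137 = 2329: from (1² + 4²)(4² + 11²), take (1·4 − 4·11, 1·11 + 4·4) = (4 − 44, 11 + 16) = (-40, 27); dropping signs (only squares matter) gives (40, 27); check 40² + 27² = 1600 + 729 = 2329 ✓.
Step 4: Order so x ≤ y and verify: 27² + 40² = 729 + 1600 = 2329 = n. ✓

n = 2329 = 27² + 40² (one valid representation with x ≤ y).


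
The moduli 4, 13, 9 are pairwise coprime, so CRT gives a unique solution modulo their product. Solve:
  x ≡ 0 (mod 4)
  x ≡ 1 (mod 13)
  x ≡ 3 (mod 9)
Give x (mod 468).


Moduli 4, 13, 9 are pairwise coprime; by CRT there is a unique solution modulo M = 4 · 13 · 9 = 468.
Solve pairwise, accumulating the modulus:
  Start with x ≡ 0 (mod 4).
  Combine with x ≡ 1 (mod 13): since gcd(4, 13) = 1, we get a unique residue mod 52.
    Write x = 0 + 4·t and substitute into x ≡ 1 (mod 13): 4·t ≡ 1 − 0 = 1 (mod 13).
    The inverse of 4 mod 13 is 10 (since 4·10 = 40 = 3·13 + 1), so t ≡ 10·1 = 10 ≡ 10 (mod 13).
    Then x = 0 + 4·10 = 40, valid modulo lcm(4, 13) = 52: x ≡ 40 (mod 52).
  Combine with x ≡ 3 (mod 9): since gcd(52, 9) = 1, we get a unique residue mod 468.
    Write x = 40 + 52·t and substitute into x ≡ 3 (mod 9): 52·t ≡ 3 − 40 = -37 (mod 9).
    Reduce coefficients mod 9: 7·t ≡ 8 (mod 9).
    The inverse of 7 mod 9 is 4 (since 7·4 = 28 = 3·9 + 1), so t ≡ 4·8 = 32 ≡ 5 (mod 9).
    Then x = 40 + 52·5 = 300, valid modulo lcm(52, 9) = 468: x ≡ 300 (mod 468).
Verify: 300 mod 4 = 0 ✓, 300 mod 13 = 1 ✓, 300 mod 9 = 3 ✓.

x ≡ 300 (mod 468).
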